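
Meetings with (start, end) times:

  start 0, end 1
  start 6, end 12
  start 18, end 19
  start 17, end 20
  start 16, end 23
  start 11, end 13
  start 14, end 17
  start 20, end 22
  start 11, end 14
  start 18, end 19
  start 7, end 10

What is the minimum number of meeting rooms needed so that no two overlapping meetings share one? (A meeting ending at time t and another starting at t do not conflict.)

The answer is the maximum number of intervals overlapping at any instant.
Events (time:±→running): 0:+→1 1:-→0 6:+→1 7:+→2 10:-→1 11:+→2 11:+→3 12:-→2 13:-→1 14:-→0 14:+→1 16:+→2 17:-→1 17:+→2 18:+→3 18:+→4 … peak 4.

4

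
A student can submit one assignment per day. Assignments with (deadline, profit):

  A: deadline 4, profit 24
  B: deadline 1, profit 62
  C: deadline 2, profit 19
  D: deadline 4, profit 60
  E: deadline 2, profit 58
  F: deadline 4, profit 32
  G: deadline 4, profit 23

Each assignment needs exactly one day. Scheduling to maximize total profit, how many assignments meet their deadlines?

Profit order: B=62 D=60 E=58 F=32 A=24 G=23 C=19
Assign: B→slot 1, D→slot 4, E→slot 2, F→slot 3, A skipped, G skipped, C skipped.
Slots: [1:B] [2:E] [3:F] [4:D]
4 of 7 scheduled.

4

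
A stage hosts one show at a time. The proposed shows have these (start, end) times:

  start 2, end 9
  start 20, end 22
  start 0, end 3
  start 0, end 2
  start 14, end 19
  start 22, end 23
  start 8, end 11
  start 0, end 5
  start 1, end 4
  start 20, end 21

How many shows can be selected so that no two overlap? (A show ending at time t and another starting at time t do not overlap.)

Sorted by end: (0,2)  (0,3)  (1,4)  (0,5)  (2,9)  (8,11)  (14,19)  (20,21)  (20,22)  (22,23)
take (0,2); skip (0,3); skip (1,4); take (2,9); take (14,19); take (20,21); take (22,23).
Selected 5 shows.

5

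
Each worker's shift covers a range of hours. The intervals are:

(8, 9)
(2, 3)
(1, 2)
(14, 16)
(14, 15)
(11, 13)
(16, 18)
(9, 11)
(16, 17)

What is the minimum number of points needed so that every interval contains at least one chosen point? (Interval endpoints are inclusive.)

5

Process intervals by earliest right end; each time one isn't hit yet, stab at its right endpoint.
By right end: [1,2]  [2,3]  [8,9]  [9,11]  [11,13]  [14,15]  [14,16]  [16,17]  [16,18]
[1,2] uncovered → point at 2; [8,9] uncovered → point at 9; [11,13] uncovered → point at 13; [14,15] uncovered → point at 15; [16,17] uncovered → point at 17.
Points: 2, 9, 13, 15, 17 (5 total).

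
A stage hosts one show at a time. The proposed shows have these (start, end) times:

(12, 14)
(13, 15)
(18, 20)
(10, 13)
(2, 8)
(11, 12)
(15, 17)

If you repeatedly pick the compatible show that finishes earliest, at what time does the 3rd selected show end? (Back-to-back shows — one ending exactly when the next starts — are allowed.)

Sort by end time and greedily take each interval whose start is ≥ the last chosen end.
Sorted by end: (2,8)  (11,12)  (10,13)  (12,14)  (13,15)  (15,17)  (18,20)
take (2,8); take (11,12); skip (10,13); take (12,14); take (15,17); take (18,20).
Selected: (2,8) (11,12) (12,14) (15,17) (18,20)

14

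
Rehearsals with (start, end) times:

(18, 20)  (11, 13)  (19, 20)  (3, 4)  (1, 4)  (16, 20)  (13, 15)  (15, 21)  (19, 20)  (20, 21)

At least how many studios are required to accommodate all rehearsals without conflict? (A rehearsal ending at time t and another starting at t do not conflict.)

starts: [1, 3, 11, 13, 15, 16, 18, 19, 19, 20]
ends:   [4, 4, 13, 15, 20, 20, 20, 20, 21, 21]
s1→1 s3→2 e4→1 e4→0 s11→1 e13→0 s13→1 e15→0 s15→1 s16→2 s18→3 s19→4 s19→5  — peak 5.

5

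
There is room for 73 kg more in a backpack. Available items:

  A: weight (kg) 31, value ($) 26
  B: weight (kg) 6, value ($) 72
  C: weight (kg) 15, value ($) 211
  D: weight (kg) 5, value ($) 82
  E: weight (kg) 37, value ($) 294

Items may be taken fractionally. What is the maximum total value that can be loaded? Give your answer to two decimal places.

Greedy by value/weight ratio, highest first.
Ratios (sorted): D 16.40, C 14.07, B 12.00, E 7.95, A 0.84
take D (5 @ 82); take C (15 @ 211); take B (6 @ 72); take E (37 @ 294); take 10/31 of A → 8.39. Capacity used 73/73.
Total value = 667.39

667.39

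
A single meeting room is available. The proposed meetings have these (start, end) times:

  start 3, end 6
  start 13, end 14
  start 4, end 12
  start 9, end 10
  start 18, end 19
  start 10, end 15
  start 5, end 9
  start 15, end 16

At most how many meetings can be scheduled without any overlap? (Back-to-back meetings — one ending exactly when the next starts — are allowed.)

Sort by end time and greedily take each interval whose start is ≥ the last chosen end.
By end time: (3,6), (5,9), (9,10), (4,12), (13,14), (10,15), (15,16), (18,19).
Pick (3,6); next start ≥ 6 → (9,10); next start ≥ 10 → (13,14); next start ≥ 14 → (15,16); next start ≥ 16 → (18,19).
Selected 5 meetings.

5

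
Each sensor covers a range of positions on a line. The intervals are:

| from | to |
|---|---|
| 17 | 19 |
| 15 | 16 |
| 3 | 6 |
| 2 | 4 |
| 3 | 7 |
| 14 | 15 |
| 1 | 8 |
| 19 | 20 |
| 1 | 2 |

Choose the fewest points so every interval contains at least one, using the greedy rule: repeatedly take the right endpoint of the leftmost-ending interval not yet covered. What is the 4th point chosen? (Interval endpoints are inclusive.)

By right end: [1,2]  [2,4]  [3,6]  [3,7]  [1,8]  [14,15]  [15,16]  [17,19]  [19,20]
[1,2] uncovered → point at 2; [3,6] uncovered → point at 6; [14,15] uncovered → point at 15; [17,19] uncovered → point at 19.
Points: 2, 6, 15, 19 (4 total).

19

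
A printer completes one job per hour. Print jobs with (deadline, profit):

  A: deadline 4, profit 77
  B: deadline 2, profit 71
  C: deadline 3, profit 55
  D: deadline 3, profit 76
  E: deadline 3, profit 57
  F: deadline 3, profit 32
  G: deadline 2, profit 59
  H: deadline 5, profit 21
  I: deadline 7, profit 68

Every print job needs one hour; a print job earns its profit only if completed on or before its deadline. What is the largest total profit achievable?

372

Sort by profit descending; place each in the latest free slot ≤ its deadline.
Profit order: A=77 D=76 B=71 I=68 G=59 E=57 C=55 F=32 H=21
Assign: A→slot 4, D→slot 3, B→slot 2, I→slot 7, G→slot 1, E skipped, C skipped, F skipped, H→slot 5.
Slots: [1:G] [2:B] [3:D] [4:A] [5:H] [7:I]
Profit = 59 + 71 + 76 + 77 + 21 + 68 = 372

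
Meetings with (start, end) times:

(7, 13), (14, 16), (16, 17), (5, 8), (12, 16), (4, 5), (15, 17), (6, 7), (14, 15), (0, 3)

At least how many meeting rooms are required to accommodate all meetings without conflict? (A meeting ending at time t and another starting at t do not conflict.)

Count concurrent intervals with a sweep; the peak is the room count.
Events (time:±→running): 0:+→1 3:-→0 4:+→1 5:-→0 5:+→1 6:+→2 7:-→1 7:+→2 8:-→1 12:+→2 13:-→1 14:+→2 14:+→3 … peak 3.

3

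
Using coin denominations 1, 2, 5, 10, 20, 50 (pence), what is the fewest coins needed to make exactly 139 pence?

7

139 = 2×50 + 1×20 + 1×10 + 1×5 + 2×2
Total coins = 2 + 1 + 1 + 1 + 2 = 7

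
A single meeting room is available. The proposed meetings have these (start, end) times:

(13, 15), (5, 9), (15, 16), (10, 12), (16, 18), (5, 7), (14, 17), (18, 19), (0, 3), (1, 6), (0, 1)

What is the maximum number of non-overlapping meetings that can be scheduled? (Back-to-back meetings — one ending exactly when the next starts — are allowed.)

By end time: (0,1), (0,3), (1,6), (5,7), (5,9), (10,12), (13,15), (15,16), (14,17), (16,18), (18,19).
Pick (0,1); next start ≥ 1 → (1,6); next start ≥ 6 → (10,12); next start ≥ 12 → (13,15); next start ≥ 15 → (15,16); next start ≥ 16 → (16,18); next start ≥ 18 → (18,19).
Selected 7 meetings.

7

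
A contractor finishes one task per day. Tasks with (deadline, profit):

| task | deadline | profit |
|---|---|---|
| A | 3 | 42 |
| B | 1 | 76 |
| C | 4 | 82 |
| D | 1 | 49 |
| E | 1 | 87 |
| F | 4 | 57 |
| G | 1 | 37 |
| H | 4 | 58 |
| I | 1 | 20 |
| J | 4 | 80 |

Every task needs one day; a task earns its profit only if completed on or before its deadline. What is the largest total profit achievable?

Take jobs in profit order; each goes to the latest open slot no later than its deadline.
By profit: E(d1,87), C(d4,82), J(d4,80), B(d1,76), H(d4,58), F(d4,57), D(d1,49), A(d3,42), G(d1,37), I(d1,20)
E→slot 1; C→slot 4; J→slot 3; B skipped; H→slot 2; F skipped; D skipped; A skipped; G skipped; I skipped.
Profit = 87 + 58 + 80 + 82 = 307

307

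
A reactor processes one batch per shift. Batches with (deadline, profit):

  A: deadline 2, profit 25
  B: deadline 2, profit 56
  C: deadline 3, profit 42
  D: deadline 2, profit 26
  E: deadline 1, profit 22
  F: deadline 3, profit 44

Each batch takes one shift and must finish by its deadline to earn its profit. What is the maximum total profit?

142

Profit order: B=56 F=44 C=42 D=26 A=25 E=22
Assign: B→slot 2, F→slot 3, C→slot 1, D skipped, A skipped, E skipped.
Slots: [1:C] [2:B] [3:F]
Profit = 42 + 56 + 44 = 142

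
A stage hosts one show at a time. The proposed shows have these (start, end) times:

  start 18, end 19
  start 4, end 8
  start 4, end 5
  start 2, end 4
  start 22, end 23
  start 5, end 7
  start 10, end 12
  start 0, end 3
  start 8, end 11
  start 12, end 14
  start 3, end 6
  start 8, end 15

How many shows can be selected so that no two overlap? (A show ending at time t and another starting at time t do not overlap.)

Sorted by end: (0,3)  (2,4)  (4,5)  (3,6)  (5,7)  (4,8)  (8,11)  (10,12)  (12,14)  (8,15)  (18,19)  (22,23)
take (0,3); take (4,5); take (5,7); take (8,11); take (12,14); take (18,19); take (22,23).
Selected 7 shows.

7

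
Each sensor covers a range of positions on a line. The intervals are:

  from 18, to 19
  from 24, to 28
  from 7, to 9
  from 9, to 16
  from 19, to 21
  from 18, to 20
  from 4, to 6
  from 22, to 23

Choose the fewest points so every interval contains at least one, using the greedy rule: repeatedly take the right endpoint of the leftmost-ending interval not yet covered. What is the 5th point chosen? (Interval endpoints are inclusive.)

By right end: [4,6]  [7,9]  [9,16]  [18,19]  [18,20]  [19,21]  [22,23]  [24,28]
[4,6] uncovered → point at 6; [7,9] uncovered → point at 9; [18,19] uncovered → point at 19; [22,23] uncovered → point at 23; [24,28] uncovered → point at 28.
Points: 6, 9, 19, 23, 28 (5 total).

28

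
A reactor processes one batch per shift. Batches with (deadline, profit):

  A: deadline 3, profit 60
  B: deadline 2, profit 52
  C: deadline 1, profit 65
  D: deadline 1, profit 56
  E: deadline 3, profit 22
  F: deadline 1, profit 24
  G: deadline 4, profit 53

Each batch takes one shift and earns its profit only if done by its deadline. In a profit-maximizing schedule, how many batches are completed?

Sort by profit descending; place each in the latest free slot ≤ its deadline.
By profit: C(d1,65), A(d3,60), D(d1,56), G(d4,53), B(d2,52), F(d1,24), E(d3,22)
C→slot 1; A→slot 3; D skipped; G→slot 4; B→slot 2; F skipped; E skipped.
4 of 7 scheduled.

4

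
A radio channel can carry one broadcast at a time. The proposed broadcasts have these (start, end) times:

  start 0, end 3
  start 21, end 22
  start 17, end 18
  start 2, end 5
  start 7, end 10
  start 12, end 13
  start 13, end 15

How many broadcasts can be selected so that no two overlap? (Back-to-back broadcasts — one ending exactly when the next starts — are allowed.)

6

Sort by end time and greedily take each interval whose start is ≥ the last chosen end.
Sorted by end: (0,3)  (2,5)  (7,10)  (12,13)  (13,15)  (17,18)  (21,22)
take (0,3); take (7,10); take (12,13); take (13,15); take (17,18); take (21,22).
Selected 6 broadcasts.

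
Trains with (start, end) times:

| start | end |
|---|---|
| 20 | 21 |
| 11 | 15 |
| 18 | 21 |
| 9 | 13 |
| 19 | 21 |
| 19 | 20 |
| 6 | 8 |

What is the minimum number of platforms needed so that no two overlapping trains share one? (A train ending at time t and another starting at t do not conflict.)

starts: [6, 9, 11, 18, 19, 19, 20]
ends:   [8, 13, 15, 20, 21, 21, 21]
s6→1 e8→0 s9→1 s11→2 e13→1 e15→0 s18→1 s19→2 s19→3  — peak 3.

3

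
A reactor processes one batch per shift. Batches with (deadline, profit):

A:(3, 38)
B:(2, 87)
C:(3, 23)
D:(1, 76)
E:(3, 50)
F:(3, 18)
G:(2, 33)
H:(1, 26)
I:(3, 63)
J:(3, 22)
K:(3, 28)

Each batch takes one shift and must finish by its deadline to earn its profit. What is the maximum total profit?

226

Take jobs in profit order; each goes to the latest open slot no later than its deadline.
Profit order: B=87 D=76 I=63 E=50 A=38 G=33 K=28 H=26 C=23 J=22 F=18
Assign: B→slot 2, D→slot 1, I→slot 3, E skipped, A skipped, G skipped, K skipped, H skipped, C skipped, J skipped, F skipped.
Slots: [1:D] [2:B] [3:I]
Profit = 76 + 87 + 63 = 226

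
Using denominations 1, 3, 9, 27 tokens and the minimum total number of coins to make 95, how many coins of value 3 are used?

1

Greedy: take as many of the largest coin as possible, then repeat with the remainder.
95 = 3×27 + 1×9 + 1×3 + 2×1
Count of 3: 1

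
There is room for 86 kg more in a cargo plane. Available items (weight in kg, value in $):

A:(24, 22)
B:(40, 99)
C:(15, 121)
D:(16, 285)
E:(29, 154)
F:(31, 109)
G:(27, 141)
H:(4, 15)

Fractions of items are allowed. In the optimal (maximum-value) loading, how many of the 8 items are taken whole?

Greedy by value/weight ratio, highest first.
Ratios (sorted): D 17.81, C 8.07, E 5.31, G 5.22, H 3.75, F 3.52, B 2.48, A 0.92
take D (16 @ 285); take C (15 @ 121); take E (29 @ 154); take 26/27 of G → 135.78. Capacity used 86/86.
3 item(s) taken whole; one partial (take 26/27 of G).

3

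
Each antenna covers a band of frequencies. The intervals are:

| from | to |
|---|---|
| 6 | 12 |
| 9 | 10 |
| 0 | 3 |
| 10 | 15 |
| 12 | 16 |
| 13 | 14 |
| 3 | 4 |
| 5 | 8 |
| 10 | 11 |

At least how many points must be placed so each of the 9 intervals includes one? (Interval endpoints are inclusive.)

By right end: [0,3]  [3,4]  [5,8]  [9,10]  [10,11]  [6,12]  [13,14]  [10,15]  [12,16]
[0,3] uncovered → point at 3; [5,8] uncovered → point at 8; [9,10] uncovered → point at 10; [13,14] uncovered → point at 14.
Points: 3, 8, 10, 14 (4 total).

4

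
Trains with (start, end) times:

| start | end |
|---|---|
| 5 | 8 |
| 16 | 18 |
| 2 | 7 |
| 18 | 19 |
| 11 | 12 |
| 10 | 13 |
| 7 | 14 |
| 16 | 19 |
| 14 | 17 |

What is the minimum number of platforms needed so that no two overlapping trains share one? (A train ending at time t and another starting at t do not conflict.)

3

starts: [2, 5, 7, 10, 11, 14, 16, 16, 18]
ends:   [7, 8, 12, 13, 14, 17, 18, 19, 19]
s2→1 s5→2 e7→1 s7→2 e8→1 s10→2 s11→3  — peak 3.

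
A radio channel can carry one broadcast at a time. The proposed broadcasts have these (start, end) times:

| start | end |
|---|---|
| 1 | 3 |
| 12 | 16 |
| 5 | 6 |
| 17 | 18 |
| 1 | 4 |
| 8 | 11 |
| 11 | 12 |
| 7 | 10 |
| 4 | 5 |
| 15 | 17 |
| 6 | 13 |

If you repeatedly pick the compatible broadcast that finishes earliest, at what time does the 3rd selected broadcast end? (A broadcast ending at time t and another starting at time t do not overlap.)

6

By end time: (1,3), (1,4), (4,5), (5,6), (7,10), (8,11), (11,12), (6,13), (12,16), (15,17), (17,18).
Pick (1,3); next start ≥ 3 → (4,5); next start ≥ 5 → (5,6); next start ≥ 6 → (7,10); next start ≥ 10 → (11,12); next start ≥ 12 → (12,16); next start ≥ 16 → (17,18).
Selected: (1,3) (4,5) (5,6) (7,10) (11,12) (12,16) (17,18)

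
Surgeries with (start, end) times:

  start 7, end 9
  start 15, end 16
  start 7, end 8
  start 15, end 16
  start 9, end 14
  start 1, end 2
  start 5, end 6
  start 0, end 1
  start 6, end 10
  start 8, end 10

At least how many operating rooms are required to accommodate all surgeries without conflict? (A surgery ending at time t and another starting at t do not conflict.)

starts: [0, 1, 5, 6, 7, 7, 8, 9, 15, 15]
ends:   [1, 2, 6, 8, 9, 10, 10, 14, 16, 16]
s0→1 e1→0 s1→1 e2→0 s5→1 e6→0 s6→1 s7→2 s7→3  — peak 3.

3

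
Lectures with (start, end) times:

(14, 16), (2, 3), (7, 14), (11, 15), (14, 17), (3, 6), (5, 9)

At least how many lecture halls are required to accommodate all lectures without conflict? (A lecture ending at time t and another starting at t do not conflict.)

3

Count concurrent intervals with a sweep; the peak is the room count.
starts: [2, 3, 5, 7, 11, 14, 14]
ends:   [3, 6, 9, 14, 15, 16, 17]
s2→1 e3→0 s3→1 s5→2 e6→1 s7→2 e9→1 s11→2 e14→1 s14→2 s14→3  — peak 3.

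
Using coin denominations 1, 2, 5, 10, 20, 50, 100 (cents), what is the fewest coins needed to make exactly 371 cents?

Greedy: take as many of the largest coin as possible, then repeat with the remainder.
371 = 3×100 + 1×50 + 1×20 + 1×1
Total coins = 3 + 1 + 1 + 1 = 6

6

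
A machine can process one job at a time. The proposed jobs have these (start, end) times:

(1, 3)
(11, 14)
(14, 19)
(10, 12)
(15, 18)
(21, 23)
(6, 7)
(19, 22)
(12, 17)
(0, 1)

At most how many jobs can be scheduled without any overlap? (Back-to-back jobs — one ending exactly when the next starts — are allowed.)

6

Sorted by end: (0,1)  (1,3)  (6,7)  (10,12)  (11,14)  (12,17)  (15,18)  (14,19)  (19,22)  (21,23)
take (0,1); take (1,3); take (6,7); take (10,12); take (12,17); skip (14,19); take (19,22).
Selected 6 jobs.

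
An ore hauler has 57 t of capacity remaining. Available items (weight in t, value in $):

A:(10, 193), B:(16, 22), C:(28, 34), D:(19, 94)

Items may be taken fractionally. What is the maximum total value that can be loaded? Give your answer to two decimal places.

323.57

Greedy by value/weight ratio, highest first.
Ratios (sorted): A 19.30, D 4.95, B 1.38, C 1.21
take A (10 @ 193); take D (19 @ 94); take B (16 @ 22); take 12/28 of C → 14.57. Capacity used 57/57.
Total value = 323.57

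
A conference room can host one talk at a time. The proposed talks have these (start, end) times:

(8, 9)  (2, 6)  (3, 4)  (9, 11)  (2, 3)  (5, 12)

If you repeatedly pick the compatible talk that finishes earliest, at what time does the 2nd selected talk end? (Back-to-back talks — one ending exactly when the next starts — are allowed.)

4

Greedy by earliest finish: after sorting by end time, pick each interval compatible with the last pick.
Sorted by end: (2,3)  (3,4)  (2,6)  (8,9)  (9,11)  (5,12)
take (2,3); take (3,4); take (8,9); take (9,11).
Selected: (2,3) (3,4) (8,9) (9,11)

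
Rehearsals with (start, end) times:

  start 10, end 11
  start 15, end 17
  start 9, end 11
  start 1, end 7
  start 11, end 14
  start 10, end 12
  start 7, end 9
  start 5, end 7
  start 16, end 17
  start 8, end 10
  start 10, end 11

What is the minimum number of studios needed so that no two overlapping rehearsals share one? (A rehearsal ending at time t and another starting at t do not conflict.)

starts: [1, 5, 7, 8, 9, 10, 10, 10, 11, 15, 16]
ends:   [7, 7, 9, 10, 11, 11, 11, 12, 14, 17, 17]
s1→1 s5→2 e7→1 e7→0 s7→1 s8→2 e9→1 s9→2 e10→1 s10→2 s10→3 s10→4  — peak 4.

4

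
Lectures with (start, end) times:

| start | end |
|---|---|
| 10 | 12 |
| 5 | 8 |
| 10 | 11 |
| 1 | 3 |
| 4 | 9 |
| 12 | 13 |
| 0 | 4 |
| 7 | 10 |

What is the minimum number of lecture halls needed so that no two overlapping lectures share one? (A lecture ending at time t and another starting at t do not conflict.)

The answer is the maximum number of intervals overlapping at any instant.
Events (time:±→running): 0:+→1 1:+→2 3:-→1 4:-→0 4:+→1 5:+→2 7:+→3 … peak 3.

3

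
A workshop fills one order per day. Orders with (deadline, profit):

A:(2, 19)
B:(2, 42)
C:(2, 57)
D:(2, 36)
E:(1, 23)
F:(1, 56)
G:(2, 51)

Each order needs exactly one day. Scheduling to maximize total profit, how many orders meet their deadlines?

Profit order: C=57 F=56 G=51 B=42 D=36 E=23 A=19
Assign: C→slot 2, F→slot 1, G skipped, B skipped, D skipped, E skipped, A skipped.
Slots: [1:F] [2:C]
2 of 7 scheduled.

2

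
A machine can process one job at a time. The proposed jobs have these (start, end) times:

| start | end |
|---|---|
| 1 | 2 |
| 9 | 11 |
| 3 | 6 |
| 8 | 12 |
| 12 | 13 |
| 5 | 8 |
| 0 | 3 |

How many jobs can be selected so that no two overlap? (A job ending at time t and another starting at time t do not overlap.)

Sorted by end: (1,2)  (0,3)  (3,6)  (5,8)  (9,11)  (8,12)  (12,13)
take (1,2); take (3,6); skip (5,8); take (9,11); skip (8,12); take (12,13).
Selected 4 jobs.

4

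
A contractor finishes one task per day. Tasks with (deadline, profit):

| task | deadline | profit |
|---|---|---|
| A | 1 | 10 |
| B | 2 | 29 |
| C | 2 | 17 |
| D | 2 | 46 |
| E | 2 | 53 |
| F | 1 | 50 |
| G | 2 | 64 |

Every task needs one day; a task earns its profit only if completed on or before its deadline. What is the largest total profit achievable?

117

Sort by profit descending; place each in the latest free slot ≤ its deadline.
By profit: G(d2,64), E(d2,53), F(d1,50), D(d2,46), B(d2,29), C(d2,17), A(d1,10)
G→slot 2; E→slot 1; F skipped; D skipped; B skipped; C skipped; A skipped.
Profit = 53 + 64 = 117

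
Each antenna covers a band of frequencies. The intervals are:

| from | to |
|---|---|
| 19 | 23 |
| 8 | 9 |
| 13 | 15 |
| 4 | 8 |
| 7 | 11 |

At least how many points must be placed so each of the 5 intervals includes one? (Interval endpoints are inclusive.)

Process intervals by earliest right end; each time one isn't hit yet, stab at its right endpoint.
Sorted: [4,8] [8,9] [7,11] [13,15] [19,23]
{[4,8],[8,9],[7,11]} hit by 8; {[13,15]} hit by 15; {[19,23]} hit by 23.
Points: 8, 15, 23 (3 total).

3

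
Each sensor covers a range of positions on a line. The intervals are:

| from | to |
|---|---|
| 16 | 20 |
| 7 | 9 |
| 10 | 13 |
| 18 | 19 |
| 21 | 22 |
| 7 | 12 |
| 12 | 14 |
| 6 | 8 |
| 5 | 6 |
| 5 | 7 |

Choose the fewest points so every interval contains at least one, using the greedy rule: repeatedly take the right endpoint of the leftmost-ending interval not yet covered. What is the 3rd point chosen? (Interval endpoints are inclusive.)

By right end: [5,6]  [5,7]  [6,8]  [7,9]  [7,12]  [10,13]  [12,14]  [18,19]  [16,20]  [21,22]
[5,6] uncovered → point at 6; [7,9] uncovered → point at 9; [10,13] uncovered → point at 13; [18,19] uncovered → point at 19; [21,22] uncovered → point at 22.
Points: 6, 9, 13, 19, 22 (5 total).

13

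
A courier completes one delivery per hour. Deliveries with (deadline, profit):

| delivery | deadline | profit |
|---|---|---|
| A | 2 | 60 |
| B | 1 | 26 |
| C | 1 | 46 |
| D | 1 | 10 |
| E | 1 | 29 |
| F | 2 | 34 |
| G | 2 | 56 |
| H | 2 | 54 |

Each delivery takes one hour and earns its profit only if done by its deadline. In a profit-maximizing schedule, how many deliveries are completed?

2

Take jobs in profit order; each goes to the latest open slot no later than its deadline.
Profit order: A=60 G=56 H=54 C=46 F=34 E=29 B=26 D=10
Assign: A→slot 2, G→slot 1, H skipped, C skipped, F skipped, E skipped, B skipped, D skipped.
Slots: [1:G] [2:A]
2 of 8 scheduled.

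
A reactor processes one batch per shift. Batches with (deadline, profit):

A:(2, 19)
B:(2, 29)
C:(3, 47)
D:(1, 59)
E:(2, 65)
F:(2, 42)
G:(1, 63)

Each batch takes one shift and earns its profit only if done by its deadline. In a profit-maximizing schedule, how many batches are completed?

Take jobs in profit order; each goes to the latest open slot no later than its deadline.
Profit order: E=65 G=63 D=59 C=47 F=42 B=29 A=19
Assign: E→slot 2, G→slot 1, D skipped, C→slot 3, F skipped, B skipped, A skipped.
Slots: [1:G] [2:E] [3:C]
3 of 7 scheduled.

3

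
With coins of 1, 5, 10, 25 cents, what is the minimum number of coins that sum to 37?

Use the largest denomination that fits, subtract, and repeat.
37 − 1×25→12 − 1×10→2 − 2×1→0
Total coins = 1 + 1 + 2 = 4

4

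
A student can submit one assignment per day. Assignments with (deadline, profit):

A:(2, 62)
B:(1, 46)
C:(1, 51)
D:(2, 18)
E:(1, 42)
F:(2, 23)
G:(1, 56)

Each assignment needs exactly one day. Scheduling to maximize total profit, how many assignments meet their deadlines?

2

Sort by profit descending; place each in the latest free slot ≤ its deadline.
Profit order: A=62 G=56 C=51 B=46 E=42 F=23 D=18
Assign: A→slot 2, G→slot 1, C skipped, B skipped, E skipped, F skipped, D skipped.
Slots: [1:G] [2:A]
2 of 7 scheduled.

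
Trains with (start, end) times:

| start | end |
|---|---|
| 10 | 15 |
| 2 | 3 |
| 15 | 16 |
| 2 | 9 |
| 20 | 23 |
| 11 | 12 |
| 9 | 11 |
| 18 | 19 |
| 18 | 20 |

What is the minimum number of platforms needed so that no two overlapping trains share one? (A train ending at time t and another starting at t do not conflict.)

The answer is the maximum number of intervals overlapping at any instant.
Events (time:±→running): 2:+→1 2:+→2 … peak 2.

2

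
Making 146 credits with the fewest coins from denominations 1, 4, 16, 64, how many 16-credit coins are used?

146 = 2×64 + 1×16 + 2×1
Count of 16: 1

1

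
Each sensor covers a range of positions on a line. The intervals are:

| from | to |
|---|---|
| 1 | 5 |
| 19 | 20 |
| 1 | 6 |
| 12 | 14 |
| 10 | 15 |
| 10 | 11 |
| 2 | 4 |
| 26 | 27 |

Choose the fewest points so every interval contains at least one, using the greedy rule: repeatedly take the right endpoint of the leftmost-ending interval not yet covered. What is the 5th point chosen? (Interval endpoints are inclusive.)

By right end: [2,4]  [1,5]  [1,6]  [10,11]  [12,14]  [10,15]  [19,20]  [26,27]
[2,4] uncovered → point at 4; [10,11] uncovered → point at 11; [12,14] uncovered → point at 14; [19,20] uncovered → point at 20; [26,27] uncovered → point at 27.
Points: 4, 11, 14, 20, 27 (5 total).

27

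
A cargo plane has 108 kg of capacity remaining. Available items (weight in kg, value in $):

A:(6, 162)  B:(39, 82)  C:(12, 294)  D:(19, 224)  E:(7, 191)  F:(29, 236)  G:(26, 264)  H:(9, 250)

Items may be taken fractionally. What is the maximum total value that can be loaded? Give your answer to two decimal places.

Ratios (sorted): H 27.78, E 27.29, A 27.00, C 24.50, D 11.79, G 10.15, F 8.14, B 2.10
take H (9 @ 250); take E (7 @ 191); take A (6 @ 162); take C (12 @ 294); take D (19 @ 224); take G (26 @ 264); take F (29 @ 236). Capacity used 108/108.
Total value = 1621.00

1621.00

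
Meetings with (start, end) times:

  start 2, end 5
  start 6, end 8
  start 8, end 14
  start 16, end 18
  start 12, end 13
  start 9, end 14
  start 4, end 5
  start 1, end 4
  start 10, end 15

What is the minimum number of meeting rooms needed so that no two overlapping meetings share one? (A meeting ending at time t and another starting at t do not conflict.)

4

Count concurrent intervals with a sweep; the peak is the room count.
Events (time:±→running): 1:+→1 2:+→2 4:-→1 4:+→2 5:-→1 5:-→0 6:+→1 8:-→0 8:+→1 9:+→2 10:+→3 12:+→4 … peak 4.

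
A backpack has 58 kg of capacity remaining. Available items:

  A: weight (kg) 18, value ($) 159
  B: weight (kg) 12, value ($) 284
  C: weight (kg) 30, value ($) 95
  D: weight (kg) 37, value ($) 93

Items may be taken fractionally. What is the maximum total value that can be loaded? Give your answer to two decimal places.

531.67

Sort by value per unit weight and fill in that order.
Order: B (284/12=23.67) > A (159/18=8.83) > C (95/30=3.17) > D (93/37=2.51)
Fill: take B (12 @ 284) → take A (18 @ 159) → take 28/30 of C → 88.67; 58/58 used.
Total value = 531.67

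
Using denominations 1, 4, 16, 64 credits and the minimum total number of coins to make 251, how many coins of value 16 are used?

3

251 − 3×64→59 − 3×16→11 − 2×4→3 − 3×1→0
Count of 16: 3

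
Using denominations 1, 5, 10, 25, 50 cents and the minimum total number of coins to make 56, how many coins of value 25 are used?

0

56 = 1×50 + 1×5 + 1×1
Count of 25: 0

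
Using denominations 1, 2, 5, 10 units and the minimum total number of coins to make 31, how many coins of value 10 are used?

31 − 3×10→1 − 1×1→0
Count of 10: 3

3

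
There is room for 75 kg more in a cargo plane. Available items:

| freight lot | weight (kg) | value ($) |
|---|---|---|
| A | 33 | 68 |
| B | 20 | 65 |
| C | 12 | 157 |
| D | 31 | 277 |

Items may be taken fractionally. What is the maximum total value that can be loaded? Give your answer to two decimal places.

523.73

Sort by value per unit weight and fill in that order.
Ratios (sorted): C 13.08, D 8.94, B 3.25, A 2.06
take C (12 @ 157); take D (31 @ 277); take B (20 @ 65); take 12/33 of A → 24.73. Capacity used 75/75.
Total value = 523.73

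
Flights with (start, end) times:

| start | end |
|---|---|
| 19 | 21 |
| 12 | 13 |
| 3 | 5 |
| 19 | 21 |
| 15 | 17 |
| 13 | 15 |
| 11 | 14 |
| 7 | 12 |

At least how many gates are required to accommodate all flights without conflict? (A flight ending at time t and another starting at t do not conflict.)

2

The answer is the maximum number of intervals overlapping at any instant.
Events (time:±→running): 3:+→1 5:-→0 7:+→1 11:+→2 … peak 2.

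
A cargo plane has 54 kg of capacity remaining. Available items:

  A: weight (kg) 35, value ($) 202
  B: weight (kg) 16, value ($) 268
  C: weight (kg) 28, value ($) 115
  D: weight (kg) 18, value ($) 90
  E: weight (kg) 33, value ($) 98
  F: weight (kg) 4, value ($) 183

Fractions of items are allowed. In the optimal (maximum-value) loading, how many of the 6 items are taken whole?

Order: F (183/4=45.75) > B (268/16=16.75) > A (202/35=5.77) > D (90/18=5.00) > C (115/28=4.11) > E (98/33=2.97)
Fill: take F (4 @ 183) → take B (16 @ 268) → take 34/35 of A → 196.23; 54/54 used.
2 item(s) taken whole; one partial (take 34/35 of A).

2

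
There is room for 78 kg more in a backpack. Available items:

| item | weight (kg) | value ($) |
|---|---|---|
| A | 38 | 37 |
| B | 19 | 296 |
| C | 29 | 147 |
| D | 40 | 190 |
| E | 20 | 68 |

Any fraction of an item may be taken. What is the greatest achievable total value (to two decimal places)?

Sort by value per unit weight and fill in that order.
Order: B (296/19=15.58) > C (147/29=5.07) > D (190/40=4.75) > E (68/20=3.40) > A (37/38=0.97)
Fill: take B (19 @ 296) → take C (29 @ 147) → take 30/40 of D → 142.50; 78/78 used.
Total value = 585.50

585.50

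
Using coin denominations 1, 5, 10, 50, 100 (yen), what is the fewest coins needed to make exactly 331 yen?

Use the largest denomination that fits, subtract, and repeat.
331 − 3×100→31 − 3×10→1 − 1×1→0
Total coins = 3 + 3 + 1 = 7

7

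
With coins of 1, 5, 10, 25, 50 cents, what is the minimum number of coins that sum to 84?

Use the largest denomination that fits, subtract, and repeat.
84 = 1×50 + 1×25 + 1×5 + 4×1
Total coins = 1 + 1 + 1 + 4 = 7

7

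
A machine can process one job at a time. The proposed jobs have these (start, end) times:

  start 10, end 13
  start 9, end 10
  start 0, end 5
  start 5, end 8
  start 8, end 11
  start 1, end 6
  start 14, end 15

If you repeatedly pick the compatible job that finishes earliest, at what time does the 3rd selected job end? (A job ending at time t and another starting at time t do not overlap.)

Order by finish time; keep every interval that doesn't clash with the previous kept one.
Sorted by end: (0,5)  (1,6)  (5,8)  (9,10)  (8,11)  (10,13)  (14,15)
take (0,5); take (5,8); take (9,10); skip (8,11); take (10,13); take (14,15).
Selected: (0,5) (5,8) (9,10) (10,13) (14,15)

10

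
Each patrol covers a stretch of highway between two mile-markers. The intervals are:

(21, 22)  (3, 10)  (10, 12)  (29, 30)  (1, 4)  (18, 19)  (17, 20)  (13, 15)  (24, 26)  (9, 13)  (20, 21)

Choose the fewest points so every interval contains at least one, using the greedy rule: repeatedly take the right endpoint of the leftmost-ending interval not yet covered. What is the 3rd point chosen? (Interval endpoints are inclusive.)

15

By right end: [1,4]  [3,10]  [10,12]  [9,13]  [13,15]  [18,19]  [17,20]  [20,21]  [21,22]  [24,26]  [29,30]
[1,4] uncovered → point at 4; [10,12] uncovered → point at 12; [13,15] uncovered → point at 15; [18,19] uncovered → point at 19; [20,21] uncovered → point at 21; [24,26] uncovered → point at 26; [29,30] uncovered → point at 30.
Points: 4, 12, 15, 19, 21, 26, 30 (7 total).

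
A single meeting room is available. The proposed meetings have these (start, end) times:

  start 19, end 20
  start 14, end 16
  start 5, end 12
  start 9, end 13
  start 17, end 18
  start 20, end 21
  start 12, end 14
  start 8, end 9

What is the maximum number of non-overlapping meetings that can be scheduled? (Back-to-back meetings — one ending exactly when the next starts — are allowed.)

6

Greedy by earliest finish: after sorting by end time, pick each interval compatible with the last pick.
Sorted by end: (8,9)  (5,12)  (9,13)  (12,14)  (14,16)  (17,18)  (19,20)  (20,21)
take (8,9); take (9,13); take (14,16); take (17,18); take (19,20); take (20,21).
Selected 6 meetings.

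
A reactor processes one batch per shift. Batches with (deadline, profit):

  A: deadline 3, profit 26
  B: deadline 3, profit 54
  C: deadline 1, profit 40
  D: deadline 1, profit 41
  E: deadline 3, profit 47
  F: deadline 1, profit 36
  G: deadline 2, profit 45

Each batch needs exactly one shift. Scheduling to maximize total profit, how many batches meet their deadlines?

3

Profit order: B=54 E=47 G=45 D=41 C=40 F=36 A=26
Assign: B→slot 3, E→slot 2, G→slot 1, D skipped, C skipped, F skipped, A skipped.
Slots: [1:G] [2:E] [3:B]
3 of 7 scheduled.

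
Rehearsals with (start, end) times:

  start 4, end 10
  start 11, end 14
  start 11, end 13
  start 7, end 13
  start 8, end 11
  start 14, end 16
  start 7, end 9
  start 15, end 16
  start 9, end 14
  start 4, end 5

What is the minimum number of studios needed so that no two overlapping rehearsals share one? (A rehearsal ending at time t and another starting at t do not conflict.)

4

Count concurrent intervals with a sweep; the peak is the room count.
Events (time:±→running): 4:+→1 4:+→2 5:-→1 7:+→2 7:+→3 8:+→4 … peak 4.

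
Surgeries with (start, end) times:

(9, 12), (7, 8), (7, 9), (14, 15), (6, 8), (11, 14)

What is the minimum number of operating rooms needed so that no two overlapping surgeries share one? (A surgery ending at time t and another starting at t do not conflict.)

3

Count concurrent intervals with a sweep; the peak is the room count.
starts: [6, 7, 7, 9, 11, 14]
ends:   [8, 8, 9, 12, 14, 15]
s6→1 s7→2 s7→3  — peak 3.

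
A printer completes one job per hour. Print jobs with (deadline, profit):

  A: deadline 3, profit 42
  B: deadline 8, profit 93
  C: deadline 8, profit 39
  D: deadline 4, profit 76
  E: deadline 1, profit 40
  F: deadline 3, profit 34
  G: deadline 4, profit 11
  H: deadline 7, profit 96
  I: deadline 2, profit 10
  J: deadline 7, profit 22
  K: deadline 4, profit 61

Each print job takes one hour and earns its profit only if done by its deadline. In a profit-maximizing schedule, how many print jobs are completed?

Profit order: H=96 B=93 D=76 K=61 A=42 E=40 C=39 F=34 J=22 G=11 I=10
Assign: H→slot 7, B→slot 8, D→slot 4, K→slot 3, A→slot 2, E→slot 1, C→slot 6, F skipped, J→slot 5, G skipped, I skipped.
Slots: [1:E] [2:A] [3:K] [4:D] [5:J] [6:C] [7:H] [8:B]
8 of 11 scheduled.

8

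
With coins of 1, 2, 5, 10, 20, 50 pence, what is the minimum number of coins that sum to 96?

Greedy: take as many of the largest coin as possible, then repeat with the remainder.
96 − 1×50→46 − 2×20→6 − 1×5→1 − 1×1→0
Total coins = 1 + 2 + 1 + 1 = 5

5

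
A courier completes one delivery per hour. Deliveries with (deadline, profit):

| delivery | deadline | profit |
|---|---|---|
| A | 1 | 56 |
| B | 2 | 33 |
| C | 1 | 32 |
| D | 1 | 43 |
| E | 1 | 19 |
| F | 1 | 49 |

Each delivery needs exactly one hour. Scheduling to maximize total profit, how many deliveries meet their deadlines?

2

Take jobs in profit order; each goes to the latest open slot no later than its deadline.
Profit order: A=56 F=49 D=43 B=33 C=32 E=19
Assign: A→slot 1, F skipped, D skipped, B→slot 2, C skipped, E skipped.
Slots: [1:A] [2:B]
2 of 6 scheduled.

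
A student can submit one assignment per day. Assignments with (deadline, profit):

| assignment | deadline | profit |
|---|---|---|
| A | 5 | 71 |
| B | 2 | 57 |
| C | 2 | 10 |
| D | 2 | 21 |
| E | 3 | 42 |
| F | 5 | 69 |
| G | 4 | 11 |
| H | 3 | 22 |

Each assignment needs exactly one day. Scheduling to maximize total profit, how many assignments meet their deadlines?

5

Take jobs in profit order; each goes to the latest open slot no later than its deadline.
By profit: A(d5,71), F(d5,69), B(d2,57), E(d3,42), H(d3,22), D(d2,21), G(d4,11), C(d2,10)
A→slot 5; F→slot 4; B→slot 2; E→slot 3; H→slot 1; D skipped; G skipped; C skipped.
5 of 8 scheduled.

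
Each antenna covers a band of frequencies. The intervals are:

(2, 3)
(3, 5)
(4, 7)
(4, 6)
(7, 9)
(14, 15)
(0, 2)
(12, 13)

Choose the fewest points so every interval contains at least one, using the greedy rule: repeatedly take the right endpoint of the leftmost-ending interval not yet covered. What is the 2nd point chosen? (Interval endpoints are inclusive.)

5

Sorted: [0,2] [2,3] [3,5] [4,6] [4,7] [7,9] [12,13] [14,15]
{[0,2],[2,3]} hit by 2; {[3,5],[4,6],[4,7]} hit by 5; {[7,9]} hit by 9; {[12,13]} hit by 13; {[14,15]} hit by 15.
Points: 2, 5, 9, 13, 15 (5 total).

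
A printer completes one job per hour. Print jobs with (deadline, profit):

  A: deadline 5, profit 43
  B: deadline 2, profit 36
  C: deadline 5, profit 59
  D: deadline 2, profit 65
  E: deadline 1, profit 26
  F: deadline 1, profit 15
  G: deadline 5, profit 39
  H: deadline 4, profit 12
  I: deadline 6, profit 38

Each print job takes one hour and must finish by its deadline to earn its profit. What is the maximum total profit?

280

Take jobs in profit order; each goes to the latest open slot no later than its deadline.
By profit: D(d2,65), C(d5,59), A(d5,43), G(d5,39), I(d6,38), B(d2,36), E(d1,26), F(d1,15), H(d4,12)
D→slot 2; C→slot 5; A→slot 4; G→slot 3; I→slot 6; B→slot 1; E skipped; F skipped; H skipped.
Profit = 36 + 65 + 39 + 43 + 59 + 38 = 280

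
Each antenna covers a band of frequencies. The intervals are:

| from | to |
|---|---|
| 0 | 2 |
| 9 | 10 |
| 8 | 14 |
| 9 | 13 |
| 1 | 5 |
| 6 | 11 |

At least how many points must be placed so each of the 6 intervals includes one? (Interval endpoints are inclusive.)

2

Process intervals by earliest right end; each time one isn't hit yet, stab at its right endpoint.
Sorted: [0,2] [1,5] [9,10] [6,11] [9,13] [8,14]
{[0,2],[1,5]} hit by 2; {[9,10],[6,11],[9,13],[8,14]} hit by 10.
Points: 2, 10 (2 total).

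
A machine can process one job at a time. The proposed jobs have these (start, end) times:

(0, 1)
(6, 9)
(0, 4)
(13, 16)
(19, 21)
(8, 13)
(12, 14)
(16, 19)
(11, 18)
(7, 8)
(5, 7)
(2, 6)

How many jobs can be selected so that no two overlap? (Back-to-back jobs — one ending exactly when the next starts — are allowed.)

7

Sorted by end: (0,1)  (0,4)  (2,6)  (5,7)  (7,8)  (6,9)  (8,13)  (12,14)  (13,16)  (11,18)  (16,19)  (19,21)
take (0,1); skip (0,4); take (2,6); skip (5,7); take (7,8); skip (6,9); take (8,13); take (13,16); take (16,19); take (19,21).
Selected 7 jobs.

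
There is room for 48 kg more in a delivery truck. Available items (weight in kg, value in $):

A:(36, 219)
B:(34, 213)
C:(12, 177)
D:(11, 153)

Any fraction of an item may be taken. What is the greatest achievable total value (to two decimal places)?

Ratios (sorted): C 14.75, D 13.91, B 6.26, A 6.08
take C (12 @ 177); take D (11 @ 153); take 25/34 of B → 156.62. Capacity used 48/48.
Total value = 486.62

486.62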